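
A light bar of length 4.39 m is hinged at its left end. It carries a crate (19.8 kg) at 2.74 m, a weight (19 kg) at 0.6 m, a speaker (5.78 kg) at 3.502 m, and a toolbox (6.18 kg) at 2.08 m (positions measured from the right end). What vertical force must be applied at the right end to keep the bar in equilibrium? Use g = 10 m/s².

F ≈ 283 N

Taking torques about the left end:
Crate: 19.8 × 10 = 198 N down at 2.74 m → arm 1.65 m, τ = 198 × 1.65 = 326.7 N·m clockwise.
Weight: 19 × 10 = 190 N down at 0.6 m → arm 3.79 m, τ = 190 × 3.79 = 720.1 N·m clockwise.
Speaker: 5.78 × 10 = 57.8 N down at 3.502 m → arm 0.888 m, τ = 57.8 × 0.888 = 51.33 N·m clockwise.
Toolbox: 6.18 × 10 = 61.8 N down at 2.08 m → arm 2.31 m, τ = 61.8 × 2.31 = 142.8 N·m clockwise.
Net moment of the loads = 1241 N·m clockwise.
The upward force F acts at the right end, arm 4.39 m, giving F × 4.39 counterclockwise.
For rotational equilibrium, F × 4.39 = 1241, so F = 1241 / 4.39 = 283 N.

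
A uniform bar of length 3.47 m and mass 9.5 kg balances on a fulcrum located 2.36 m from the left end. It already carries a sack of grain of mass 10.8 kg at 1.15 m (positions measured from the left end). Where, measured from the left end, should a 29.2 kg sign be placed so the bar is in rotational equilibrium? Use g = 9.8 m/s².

Choose the fulcrum (at 2.36 m from the left end) as the axis so the support reaction has zero arm there.
Beam weight: 9.5 × 9.8 = 93.1 N down at 1.735 m → arm 0.625 m, τ = 93.1 × 0.625 = 58.19 N·m counterclockwise.
Sack of grain: 10.8 × 9.8 = 105.8 N down at 1.15 m → arm 1.21 m, τ = 105.8 × 1.21 = 128 N·m counterclockwise.
Net moment of existing loads = 186.2 N·m counterclockwise.
The sign weighs 29.2 × 9.8 = 286.2 N and must supply an equal clockwise moment, so its lever arm about the fulcrum is 186.2 / 286.2 = 0.651 m.
That puts it at 2.36 + 0.651 = 3.01 m from the left end.

x ≈ 3.01 m from the left end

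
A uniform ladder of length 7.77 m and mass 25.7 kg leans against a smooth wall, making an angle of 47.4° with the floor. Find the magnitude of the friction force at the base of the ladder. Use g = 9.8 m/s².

Sum moments about the foot of the ladder (the floor normal and friction both act there and drop out).
Ladder weight 25.7×9.8 = 251.9 N acts at 3.885 m along the ladder; its horizontal arm is 3.885·cos47.4° = 2.63 m → τ = 662.5 N·m clockwise.
Wall normal N acts horizontally at the top; its moment arm is the height L sinθ = 7.77·sin47.4° = 5.719 m, counterclockwise.
Στ = 0 ⇒ N × 5.719 = 662.5 ⇒ N = 116 N.
ΣFx = 0: friction at the foot balances the wall's push, so f = N_wall = 116 N.

f ≈ 116 N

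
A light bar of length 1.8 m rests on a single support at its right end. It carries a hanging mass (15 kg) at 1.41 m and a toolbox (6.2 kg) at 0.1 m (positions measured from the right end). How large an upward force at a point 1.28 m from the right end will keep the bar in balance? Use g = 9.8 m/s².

F ≈ 167 N

Sum moments about the right end (the unknown pivot reaction has zero arm there).
Hanging mass: 15 × 9.8 = 147 N down at 1.41 m → arm 1.41 m, τ = 147 × 1.41 = 207.3 N·m counterclockwise.
Toolbox: 6.2 × 9.8 = 60.76 N down at 0.1 m → arm 0.1 m, τ = 60.76 × 0.1 = 6.076 N·m counterclockwise.
Net moment of the loads = 213.4 N·m counterclockwise.
The upward force F acts at a point 1.28 m from the right end, arm 1.28 m, giving F × 1.28 clockwise.
For rotational equilibrium, F × 1.28 = 213.4, so F = 213.4 / 1.28 = 167 N.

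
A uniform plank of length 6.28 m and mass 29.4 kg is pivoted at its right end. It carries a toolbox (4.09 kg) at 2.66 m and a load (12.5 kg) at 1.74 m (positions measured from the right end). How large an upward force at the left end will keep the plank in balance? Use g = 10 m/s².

F ≈ 199 N

Choose the right end as the axis so the unknown pivot reaction has zero arm there.
Beam weight: 29.4 × 10 = 294 N down at 3.14 m → arm 3.14 m, τ = 294 × 3.14 = 923.2 N·m counterclockwise.
Toolbox: 4.09 × 10 = 40.9 N down at 2.66 m → arm 2.66 m, τ = 40.9 × 2.66 = 108.8 N·m counterclockwise.
Load: 12.5 × 10 = 125 N down at 1.74 m → arm 1.74 m, τ = 125 × 1.74 = 217.5 N·m counterclockwise.
Net moment of the loads = 1250 N·m counterclockwise.
The upward force F acts at the left end, arm 6.28 m, giving F × 6.28 clockwise.
Balancing moments: F × 6.28 = 1250, giving F = 1250 / 6.28 = 199 N.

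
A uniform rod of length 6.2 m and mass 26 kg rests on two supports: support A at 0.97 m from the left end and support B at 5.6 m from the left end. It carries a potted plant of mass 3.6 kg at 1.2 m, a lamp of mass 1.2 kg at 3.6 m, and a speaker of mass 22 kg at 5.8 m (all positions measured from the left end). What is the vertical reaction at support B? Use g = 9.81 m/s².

Take moments about support A.
Beam weight: 26 × 9.81 = 255.1 N down at 3.1 m → arm 2.13 m, τ = 255.1 × 2.13 = 543.4 N·m clockwise.
Potted plant: 3.6 × 9.81 = 35.32 N down at 1.2 m → arm 0.23 m, τ = 35.32 × 0.23 = 8.124 N·m clockwise.
Lamp: 1.2 × 9.81 = 11.77 N down at 3.6 m → arm 2.63 m, τ = 11.77 × 2.63 = 30.96 N·m clockwise.
Speaker: 22 × 9.81 = 215.8 N down at 5.8 m → arm 4.83 m, τ = 215.8 × 4.83 = 1042 N·m clockwise.
Net load moment about support A = 1624 N·m clockwise.
Reaction R at support B is upward at 5.6 m, arm 4.63 m → moment R × 4.63 counterclockwise.
Balancing moments: R × 4.63 = 1624, giving R = 351 N.

R_B ≈ 351 N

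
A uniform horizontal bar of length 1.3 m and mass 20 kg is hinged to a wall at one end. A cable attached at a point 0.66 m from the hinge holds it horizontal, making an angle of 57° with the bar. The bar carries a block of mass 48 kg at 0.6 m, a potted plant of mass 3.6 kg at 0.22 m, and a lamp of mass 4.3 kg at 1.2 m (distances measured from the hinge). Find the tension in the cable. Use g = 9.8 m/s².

Choose the hinge as the axis so the unknown hinge reaction has zero arm there.
Beam weight: 20 × 9.8 = 196 N down at 0.65 m → arm 0.65 m, τ = 196 × 0.65 = 127.4 N·m clockwise.
Block: 48 × 9.8 = 470.4 N down at 0.6 m → arm 0.6 m, τ = 470.4 × 0.6 = 282.2 N·m clockwise.
Potted plant: 3.6 × 9.8 = 35.28 N down at 0.22 m → arm 0.22 m, τ = 35.28 × 0.22 = 7.762 N·m clockwise.
Lamp: 4.3 × 9.8 = 42.14 N down at 1.2 m → arm 1.2 m, τ = 42.14 × 1.2 = 50.57 N·m clockwise.
Total clockwise load moment = 467.9 N·m.
The cable tension T acts at 0.66 m; only its component perpendicular to the bar, T sinθ, produces torque. sin 57° = 0.8387.
Στ = 0 ⇒ T × 0.66 × 0.8387 = 467.9 ⇒ T = 467.9 / 0.5535 = 845 N.

T ≈ 845 N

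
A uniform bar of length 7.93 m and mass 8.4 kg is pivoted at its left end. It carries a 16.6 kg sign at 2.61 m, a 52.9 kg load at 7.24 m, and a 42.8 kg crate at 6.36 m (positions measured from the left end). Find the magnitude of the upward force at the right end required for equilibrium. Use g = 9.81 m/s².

Sum moments about the left end (the unknown pivot reaction has zero arm there).
Beam weight: 8.4 × 9.81 = 82.4 N down at 3.965 m → arm 3.965 m, τ = 82.4 × 3.965 = 326.7 N·m clockwise.
Sign: 16.6 × 9.81 = 162.8 N down at 2.61 m → arm 2.61 m, τ = 162.8 × 2.61 = 424.9 N·m clockwise.
Load: 52.9 × 9.81 = 518.9 N down at 7.24 m → arm 7.24 m, τ = 518.9 × 7.24 = 3757 N·m clockwise.
Crate: 42.8 × 9.81 = 419.9 N down at 6.36 m → arm 6.36 m, τ = 419.9 × 6.36 = 2671 N·m clockwise.
Net moment of the loads = 7180 N·m clockwise.
The upward force F acts at the right end, arm 7.93 m, giving F × 7.93 counterclockwise.
For rotational equilibrium, F × 7.93 = 7180, so F = 7180 / 7.93 = 905 N.

F ≈ 905 N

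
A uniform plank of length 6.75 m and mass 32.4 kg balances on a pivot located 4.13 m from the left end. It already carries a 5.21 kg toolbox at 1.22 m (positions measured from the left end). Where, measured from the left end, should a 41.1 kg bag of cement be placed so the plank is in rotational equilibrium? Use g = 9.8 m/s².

x ≈ 5.09 m from the left end

About the pivot (at 4.13 m from the left end):
Beam weight: 32.4 × 9.8 = 317.5 N down at 3.375 m → arm 0.755 m, τ = 317.5 × 0.755 = 239.7 N·m counterclockwise.
Toolbox: 5.21 × 9.8 = 51.06 N down at 1.22 m → arm 2.91 m, τ = 51.06 × 2.91 = 148.6 N·m counterclockwise.
Net moment of existing loads = 388.3 N·m counterclockwise.
The bag of cement weighs 41.1 × 9.8 = 402.8 N and must supply an equal clockwise moment, so its lever arm about the pivot is 388.3 / 402.8 = 0.964 m.
That puts it at 4.13 + 0.964 = 5.09 m from the left end.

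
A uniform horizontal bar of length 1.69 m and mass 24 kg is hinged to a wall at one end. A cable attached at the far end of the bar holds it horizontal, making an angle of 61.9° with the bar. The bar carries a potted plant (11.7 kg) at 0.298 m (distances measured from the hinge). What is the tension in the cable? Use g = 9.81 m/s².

Taking torques about the hinge:
Beam weight: 24 × 9.81 = 235.4 N down at 0.845 m → arm 0.845 m, τ = 235.4 × 0.845 = 198.9 N·m clockwise.
Potted plant: 11.7 × 9.81 = 114.8 N down at 0.298 m → arm 0.298 m, τ = 114.8 × 0.298 = 34.21 N·m clockwise.
Total clockwise load moment = 233.1 N·m.
The cable tension T acts at 1.69 m; only its component perpendicular to the bar, T sinθ, produces torque. sin 61.9° = 0.8821.
For rotational equilibrium, T × 1.69 × 0.8821 = 233.1, so T = 233.1 / 1.491 = 156 N.

T ≈ 156 N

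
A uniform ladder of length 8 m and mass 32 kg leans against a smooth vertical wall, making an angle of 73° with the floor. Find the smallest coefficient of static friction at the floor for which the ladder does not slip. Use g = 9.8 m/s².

μ_min ≈ 0.153

Taking torques about the foot of the ladder:
Ladder weight 32×9.8 = 313.6 N acts at 4 m along the ladder; its horizontal arm is 4·cos73° = 1.169 m → τ = 366.6 N·m clockwise.
Wall normal N acts horizontally at the top; its moment arm is the height L sinθ = 8·sin73° = 7.65 m, counterclockwise.
Setting net torque to zero: N × 7.65 = 366.6 → N = 47.92 N.
ΣFx = 0 ⇒ f = N_wall = 47.92 N. ΣFy = 0 ⇒ N_floor = 313.6 N.
μ_min = f / N_floor = 47.92 / 313.6 = 0.153.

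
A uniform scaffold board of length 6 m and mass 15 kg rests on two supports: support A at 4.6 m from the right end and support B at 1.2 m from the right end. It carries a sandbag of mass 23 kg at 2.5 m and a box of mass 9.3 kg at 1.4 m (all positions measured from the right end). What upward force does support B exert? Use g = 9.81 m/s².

R_B ≈ 294 N

Sum moments about support A (its reaction then has zero moment arm).
Beam weight: 15 × 9.81 = 147.2 N down at 3 m → arm 1.6 m, τ = 147.2 × 1.6 = 235.5 N·m clockwise.
Sandbag: 23 × 9.81 = 225.6 N down at 2.5 m → arm 2.1 m, τ = 225.6 × 2.1 = 473.8 N·m clockwise.
Box: 9.3 × 9.81 = 91.23 N down at 1.4 m → arm 3.2 m, τ = 91.23 × 3.2 = 291.9 N·m clockwise.
Net load moment about support A = 1001 N·m clockwise.
Reaction R at support B is upward at 1.2 m, arm 3.4 m → moment R × 3.4 counterclockwise.
Στ = 0 ⇒ R × 3.4 = 1001 ⇒ R = 294 N.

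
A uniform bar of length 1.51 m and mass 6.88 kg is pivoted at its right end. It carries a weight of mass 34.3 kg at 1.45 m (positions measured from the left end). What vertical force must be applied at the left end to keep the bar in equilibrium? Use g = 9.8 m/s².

F ≈ 47.1 N

Sum moments about the right end (the unknown pivot reaction has zero arm there).
Beam weight: 6.88 × 9.8 = 67.42 N down at 0.755 m → arm 0.755 m, τ = 67.42 × 0.755 = 50.9 N·m counterclockwise.
Weight: 34.3 × 9.8 = 336.1 N down at 1.45 m → arm 0.06 m, τ = 336.1 × 0.06 = 20.17 N·m counterclockwise.
Net moment of the loads = 71.07 N·m counterclockwise.
The upward force F acts at the left end, arm 1.51 m, giving F × 1.51 clockwise.
For rotational equilibrium, F × 1.51 = 71.07, so F = 71.07 / 1.51 = 47.1 N.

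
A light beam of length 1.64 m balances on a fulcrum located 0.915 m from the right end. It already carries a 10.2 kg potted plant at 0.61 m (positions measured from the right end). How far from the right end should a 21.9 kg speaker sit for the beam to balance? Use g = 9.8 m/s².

x ≈ 1.06 m from the right end

Choose the fulcrum (at 0.915 m from the right end) as the axis so the support reaction has zero arm there.
Potted plant: 10.2 × 9.8 = 99.96 N down at 0.61 m → arm 0.305 m, τ = 99.96 × 0.305 = 30.49 N·m clockwise.
Net moment of existing loads = 30.49 N·m clockwise.
The speaker weighs 21.9 × 9.8 = 214.6 N and must supply an equal counterclockwise moment, so its lever arm about the fulcrum is 30.49 / 214.6 = 0.142 m.
That puts it at 0.915 + 0.142 = 1.06 m from the right end.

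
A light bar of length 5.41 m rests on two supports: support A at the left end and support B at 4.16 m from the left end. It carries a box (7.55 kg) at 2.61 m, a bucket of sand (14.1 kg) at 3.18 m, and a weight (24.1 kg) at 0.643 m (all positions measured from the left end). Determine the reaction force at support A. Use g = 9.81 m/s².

About support B:
Box: 7.55 × 9.81 = 74.07 N down at 2.61 m → arm 1.55 m, τ = 74.07 × 1.55 = 114.8 N·m counterclockwise.
Bucket of sand: 14.1 × 9.81 = 138.3 N down at 3.18 m → arm 0.98 m, τ = 138.3 × 0.98 = 135.5 N·m counterclockwise.
Weight: 24.1 × 9.81 = 236.4 N down at 0.643 m → arm 3.517 m, τ = 236.4 × 3.517 = 831.4 N·m counterclockwise.
Net load moment about support B = 1082 N·m counterclockwise.
Reaction R at support A is upward at 0 m, arm 4.16 m → moment R × 4.16 clockwise.
Balancing moments: R × 4.16 = 1082, giving R = 260 N.

R_A ≈ 260 N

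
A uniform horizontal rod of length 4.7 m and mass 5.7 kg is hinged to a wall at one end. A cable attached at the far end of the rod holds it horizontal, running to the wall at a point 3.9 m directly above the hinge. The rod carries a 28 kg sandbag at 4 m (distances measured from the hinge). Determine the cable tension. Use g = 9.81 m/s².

Sum moments about the hinge (the unknown hinge reaction has zero arm there).
Beam weight: 5.7 × 9.81 = 55.92 N down at 2.35 m → arm 2.35 m, τ = 55.92 × 2.35 = 131.4 N·m clockwise.
Sandbag: 28 × 9.81 = 274.7 N down at 4 m → arm 4 m, τ = 274.7 × 4 = 1099 N·m clockwise.
Total clockwise load moment = 1230 N·m.
The cable tension T acts at 4.7 m; only its component perpendicular to the rod, T sinθ, produces torque. sinθ = h/√(h²+d²) = 3.9/√(3.9²+4.7²) = 0.6386.
Setting net torque to zero: T × 4.7 × 0.6386 = 1230 → T = 1230 / 3.001 = 410 N.

T ≈ 410 N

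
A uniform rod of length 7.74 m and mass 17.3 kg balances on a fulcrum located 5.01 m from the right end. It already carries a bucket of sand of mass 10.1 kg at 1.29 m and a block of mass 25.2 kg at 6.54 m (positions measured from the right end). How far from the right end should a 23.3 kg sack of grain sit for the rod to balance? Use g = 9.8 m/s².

Sum moments about the fulcrum (at 5.01 m from the right end) (the support reaction has zero arm there).
Beam weight: 17.3 × 9.8 = 169.5 N down at 3.87 m → arm 1.14 m, τ = 169.5 × 1.14 = 193.2 N·m clockwise.
Bucket of sand: 10.1 × 9.8 = 98.98 N down at 1.29 m → arm 3.72 m, τ = 98.98 × 3.72 = 368.2 N·m clockwise.
Block: 25.2 × 9.8 = 247 N down at 6.54 m → arm 1.53 m, τ = 247 × 1.53 = 377.9 N·m counterclockwise.
Net moment of existing loads = 183.5 N·m clockwise.
The sack of grain weighs 23.3 × 9.8 = 228.3 N and must supply an equal counterclockwise moment, so its lever arm about the fulcrum is 183.5 / 228.3 = 0.804 m.
That puts it at 5.01 + 0.804 = 5.81 m from the right end.

x ≈ 5.81 m from the right end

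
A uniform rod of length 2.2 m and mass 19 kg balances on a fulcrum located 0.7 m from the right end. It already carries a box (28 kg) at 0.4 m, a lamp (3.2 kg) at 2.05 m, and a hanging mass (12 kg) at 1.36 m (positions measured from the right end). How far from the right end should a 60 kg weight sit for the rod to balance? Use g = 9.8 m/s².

x ≈ 0.509 m from the right end

About the fulcrum (at 0.7 m from the right end):
Beam weight: 19 × 9.8 = 186.2 N down at 1.1 m → arm 0.4 m, τ = 186.2 × 0.4 = 74.48 N·m counterclockwise.
Box: 28 × 9.8 = 274.4 N down at 0.4 m → arm 0.3 m, τ = 274.4 × 0.3 = 82.32 N·m clockwise.
Lamp: 3.2 × 9.8 = 31.36 N down at 2.05 m → arm 1.35 m, τ = 31.36 × 1.35 = 42.34 N·m counterclockwise.
Hanging mass: 12 × 9.8 = 117.6 N down at 1.36 m → arm 0.66 m, τ = 117.6 × 0.66 = 77.62 N·m counterclockwise.
Net moment of existing loads = 112.1 N·m counterclockwise.
The weight weighs 60 × 9.8 = 588 N and must supply an equal clockwise moment, so its lever arm about the fulcrum is 112.1 / 588 = 0.191 m.
That puts it at 0.7 − 0.191 = 0.509 m from the right end.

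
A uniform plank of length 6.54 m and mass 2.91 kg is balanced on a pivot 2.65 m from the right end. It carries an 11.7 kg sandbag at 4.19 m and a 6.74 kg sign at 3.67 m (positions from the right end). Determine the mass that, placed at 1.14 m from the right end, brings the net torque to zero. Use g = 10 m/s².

Choose the pivot (at 2.65 m from the right end) as the axis so the support reaction has zero arm there.
Beam weight: 2.91 × 10 = 29.1 N down at 3.27 m → arm 0.62 m, τ = 29.1 × 0.62 = 18.04 N·m counterclockwise.
Sandbag: 11.7 × 10 = 117 N down at 4.19 m → arm 1.54 m, τ = 117 × 1.54 = 180.2 N·m counterclockwise.
Sign: 6.74 × 10 = 67.4 N down at 3.67 m → arm 1.02 m, τ = 67.4 × 1.02 = 68.75 N·m counterclockwise.
Net moment of known loads = 267 N·m counterclockwise.
An unknown mass m at 1.14 m has arm 1.51 m; its moment is m·g·1.51 clockwise.
Στ = 0 ⇒ m × 10 × 1.51 = 267 ⇒ m = 267 / (10 × 1.51) = 17.7 kg.

m ≈ 17.7 kg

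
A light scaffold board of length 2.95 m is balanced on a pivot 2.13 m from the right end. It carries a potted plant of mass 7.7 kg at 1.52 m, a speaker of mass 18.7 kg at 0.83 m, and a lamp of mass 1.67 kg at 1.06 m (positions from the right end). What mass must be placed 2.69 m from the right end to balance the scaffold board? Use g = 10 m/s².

m ≈ 55 kg

Choose the pivot (at 2.13 m from the right end) as the axis so the support reaction has zero arm there.
Potted plant: 7.7 × 10 = 77 N down at 1.52 m → arm 0.61 m, τ = 77 × 0.61 = 46.97 N·m clockwise.
Speaker: 18.7 × 10 = 187 N down at 0.83 m → arm 1.3 m, τ = 187 × 1.3 = 243.1 N·m clockwise.
Lamp: 1.67 × 10 = 16.7 N down at 1.06 m → arm 1.07 m, τ = 16.7 × 1.07 = 17.87 N·m clockwise.
Net moment of known loads = 307.9 N·m clockwise.
An unknown mass m at 2.69 m has arm 0.56 m; its moment is m·g·0.56 counterclockwise.
Balancing moments: m × 10 × 0.56 = 307.9, giving m = 307.9 / (10 × 0.56) = 55 kg.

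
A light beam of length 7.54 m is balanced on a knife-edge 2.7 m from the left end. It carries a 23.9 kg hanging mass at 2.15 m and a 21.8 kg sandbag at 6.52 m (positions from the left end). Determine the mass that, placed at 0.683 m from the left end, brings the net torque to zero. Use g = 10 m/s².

m ≈ 34.8 kg

Taking torques about the knife-edge (at 2.7 m from the left end):
Hanging mass: 23.9 × 10 = 239 N down at 2.15 m → arm 0.55 m, τ = 239 × 0.55 = 131.5 N·m counterclockwise.
Sandbag: 21.8 × 10 = 218 N down at 6.52 m → arm 3.82 m, τ = 218 × 3.82 = 832.8 N·m clockwise.
Net moment of known loads = 701.3 N·m clockwise.
An unknown mass m at 0.683 m has arm 2.017 m; its moment is m·g·2.017 counterclockwise.
For rotational equilibrium, m × 10 × 2.017 = 701.3, so m = 701.3 / (10 × 2.017) = 34.8 kg.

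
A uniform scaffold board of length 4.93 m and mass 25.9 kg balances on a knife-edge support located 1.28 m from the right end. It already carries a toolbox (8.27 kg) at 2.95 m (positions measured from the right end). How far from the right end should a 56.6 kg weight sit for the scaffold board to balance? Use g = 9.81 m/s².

Choose the knife-edge support (at 1.28 m from the right end) as the axis so the support reaction has zero arm there.
Beam weight: 25.9 × 9.81 = 254.1 N down at 2.465 m → arm 1.185 m, τ = 254.1 × 1.185 = 301.1 N·m counterclockwise.
Toolbox: 8.27 × 9.81 = 81.13 N down at 2.95 m → arm 1.67 m, τ = 81.13 × 1.67 = 135.5 N·m counterclockwise.
Net moment of existing loads = 436.6 N·m counterclockwise.
The weight weighs 56.6 × 9.81 = 555.2 N and must supply an equal clockwise moment, so its lever arm about the knife-edge support is 436.6 / 555.2 = 0.786 m.
That puts it at 1.28 − 0.786 = 0.494 m from the right end.

x ≈ 0.494 m from the right end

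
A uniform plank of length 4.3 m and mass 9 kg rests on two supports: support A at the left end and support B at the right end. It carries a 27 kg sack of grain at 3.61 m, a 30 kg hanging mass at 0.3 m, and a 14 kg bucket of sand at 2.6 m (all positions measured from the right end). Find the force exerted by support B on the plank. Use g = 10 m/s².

Choose support A as the axis so its reaction then has zero moment arm.
Beam weight: 9 × 10 = 90 N down at 2.15 m → arm 2.15 m, τ = 90 × 2.15 = 193.5 N·m clockwise.
Sack of grain: 27 × 10 = 270 N down at 3.61 m → arm 0.69 m, τ = 270 × 0.69 = 186.3 N·m clockwise.
Hanging mass: 30 × 10 = 300 N down at 0.3 m → arm 4 m, τ = 300 × 4 = 1200 N·m clockwise.
Bucket of sand: 14 × 10 = 140 N down at 2.6 m → arm 1.7 m, τ = 140 × 1.7 = 238 N·m clockwise.
Net load moment about support A = 1818 N·m clockwise.
Reaction R at support B is upward at 0 m, arm 4.3 m → moment R × 4.3 counterclockwise.
Στ = 0 ⇒ R × 4.3 = 1818 ⇒ R = 423 N.

R_B ≈ 423 N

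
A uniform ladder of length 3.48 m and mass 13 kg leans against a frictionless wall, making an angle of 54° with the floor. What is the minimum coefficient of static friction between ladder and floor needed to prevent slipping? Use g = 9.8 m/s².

Sum moments about the foot of the ladder (the floor normal and friction both act there and drop out).
Ladder weight 13×9.8 = 127.4 N acts at 1.74 m along the ladder; its horizontal arm is 1.74·cos54° = 1.023 m → τ = 130.3 N·m clockwise.
Wall normal N acts horizontally at the top; its moment arm is the height L sinθ = 3.48·sin54° = 2.815 m, counterclockwise.
For rotational equilibrium, N × 2.815 = 130.3, so N = 46.29 N.
ΣFx = 0 ⇒ f = N_wall = 46.29 N. ΣFy = 0 ⇒ N_floor = 127.4 N.
μ_min = f / N_floor = 46.29 / 127.4 = 0.363.

μ_min ≈ 0.363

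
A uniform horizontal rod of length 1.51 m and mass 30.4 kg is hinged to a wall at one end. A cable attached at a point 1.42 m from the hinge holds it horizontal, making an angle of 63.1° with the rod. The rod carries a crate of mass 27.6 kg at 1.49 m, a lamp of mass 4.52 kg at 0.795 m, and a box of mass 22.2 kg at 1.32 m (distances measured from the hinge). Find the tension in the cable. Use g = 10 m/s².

Choose the hinge as the axis so the unknown hinge reaction has zero arm there.
Beam weight: 30.4 × 10 = 304 N down at 0.755 m → arm 0.755 m, τ = 304 × 0.755 = 229.5 N·m clockwise.
Crate: 27.6 × 10 = 276 N down at 1.49 m → arm 1.49 m, τ = 276 × 1.49 = 411.2 N·m clockwise.
Lamp: 4.52 × 10 = 45.2 N down at 0.795 m → arm 0.795 m, τ = 45.2 × 0.795 = 35.93 N·m clockwise.
Box: 22.2 × 10 = 222 N down at 1.32 m → arm 1.32 m, τ = 222 × 1.32 = 293 N·m clockwise.
Total clockwise load moment = 969.6 N·m.
The cable tension T acts at 1.42 m; only its component perpendicular to the rod, T sinθ, produces torque. sin 63.1° = 0.8918.
Balancing moments: T × 1.42 × 0.8918 = 969.6, giving T = 969.6 / 1.266 = 766 N.

T ≈ 766 N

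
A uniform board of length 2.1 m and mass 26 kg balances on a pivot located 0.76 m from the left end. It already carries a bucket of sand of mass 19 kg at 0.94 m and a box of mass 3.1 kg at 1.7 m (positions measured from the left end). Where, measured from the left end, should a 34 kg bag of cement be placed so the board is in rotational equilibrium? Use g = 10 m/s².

x ≈ 0.352 m from the left end

Choose the pivot (at 0.76 m from the left end) as the axis so the support reaction has zero arm there.
Beam weight: 26 × 10 = 260 N down at 1.05 m → arm 0.29 m, τ = 260 × 0.29 = 75.4 N·m clockwise.
Bucket of sand: 19 × 10 = 190 N down at 0.94 m → arm 0.18 m, τ = 190 × 0.18 = 34.2 N·m clockwise.
Box: 3.1 × 10 = 31 N down at 1.7 m → arm 0.94 m, τ = 31 × 0.94 = 29.14 N·m clockwise.
Net moment of existing loads = 138.7 N·m clockwise.
The bag of cement weighs 34 × 10 = 340 N and must supply an equal counterclockwise moment, so its lever arm about the pivot is 138.7 / 340 = 0.408 m.
That puts it at 0.76 − 0.408 = 0.352 m from the left end.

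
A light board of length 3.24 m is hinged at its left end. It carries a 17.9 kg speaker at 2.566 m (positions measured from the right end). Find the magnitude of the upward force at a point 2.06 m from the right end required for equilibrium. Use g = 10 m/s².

Taking torques about the left end:
Speaker: 17.9 × 10 = 179 N down at 2.566 m → arm 0.674 m, τ = 179 × 0.674 = 120.6 N·m clockwise.
Net moment of the loads = 120.6 N·m clockwise.
The upward force F acts at a point 2.06 m from the right end, arm 1.18 m, giving F × 1.18 counterclockwise.
For rotational equilibrium, F × 1.18 = 120.6, so F = 120.6 / 1.18 = 102 N.

F ≈ 102 N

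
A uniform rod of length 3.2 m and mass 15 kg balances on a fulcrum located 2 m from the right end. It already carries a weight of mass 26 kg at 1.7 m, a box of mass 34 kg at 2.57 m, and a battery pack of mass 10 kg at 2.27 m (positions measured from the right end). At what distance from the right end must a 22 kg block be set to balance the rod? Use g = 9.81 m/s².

x ≈ 1.62 m from the right end

Choose the fulcrum (at 2 m from the right end) as the axis so the support reaction has zero arm there.
Beam weight: 15 × 9.81 = 147.2 N down at 1.6 m → arm 0.4 m, τ = 147.2 × 0.4 = 58.88 N·m clockwise.
Weight: 26 × 9.81 = 255.1 N down at 1.7 m → arm 0.3 m, τ = 255.1 × 0.3 = 76.53 N·m clockwise.
Box: 34 × 9.81 = 333.5 N down at 2.57 m → arm 0.57 m, τ = 333.5 × 0.57 = 190.1 N·m counterclockwise.
Battery pack: 10 × 9.81 = 98.1 N down at 2.27 m → arm 0.27 m, τ = 98.1 × 0.27 = 26.49 N·m counterclockwise.
Net moment of existing loads = 81.18 N·m counterclockwise.
The block weighs 22 × 9.81 = 215.8 N and must supply an equal clockwise moment, so its lever arm about the fulcrum is 81.18 / 215.8 = 0.376 m.
That puts it at 2 − 0.376 = 1.62 m from the right end.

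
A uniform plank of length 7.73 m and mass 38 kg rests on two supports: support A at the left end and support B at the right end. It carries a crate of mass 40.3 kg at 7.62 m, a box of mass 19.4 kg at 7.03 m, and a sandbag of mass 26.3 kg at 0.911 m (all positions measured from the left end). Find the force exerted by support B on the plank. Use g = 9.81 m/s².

R_B ≈ 780 N

Take moments about support A.
Beam weight: 38 × 9.81 = 372.8 N down at 3.865 m → arm 3.865 m, τ = 372.8 × 3.865 = 1441 N·m clockwise.
Crate: 40.3 × 9.81 = 395.3 N down at 7.62 m → arm 7.62 m, τ = 395.3 × 7.62 = 3012 N·m clockwise.
Box: 19.4 × 9.81 = 190.3 N down at 7.03 m → arm 7.03 m, τ = 190.3 × 7.03 = 1338 N·m clockwise.
Sandbag: 26.3 × 9.81 = 258 N down at 0.911 m → arm 0.911 m, τ = 258 × 0.911 = 235 N·m clockwise.
Net load moment about support A = 6026 N·m clockwise.
Reaction R at support B is upward at 7.73 m, arm 7.73 m → moment R × 7.73 counterclockwise.
Στ = 0 ⇒ R × 7.73 = 6026 ⇒ R = 780 N.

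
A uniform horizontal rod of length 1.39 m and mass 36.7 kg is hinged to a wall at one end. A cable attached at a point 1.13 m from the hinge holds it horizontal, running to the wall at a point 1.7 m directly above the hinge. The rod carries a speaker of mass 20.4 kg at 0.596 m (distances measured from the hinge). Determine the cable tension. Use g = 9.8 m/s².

About the hinge:
Beam weight: 36.7 × 9.8 = 359.7 N down at 0.695 m → arm 0.695 m, τ = 359.7 × 0.695 = 250 N·m clockwise.
Speaker: 20.4 × 9.8 = 199.9 N down at 0.596 m → arm 0.596 m, τ = 199.9 × 0.596 = 119.1 N·m clockwise.
Total clockwise load moment = 369.1 N·m.
The cable tension T acts at 1.13 m; only its component perpendicular to the rod, T sinθ, produces torque. sinθ = h/√(h²+d²) = 1.7/√(1.7²+1.13²) = 0.8328.
For rotational equilibrium, T × 1.13 × 0.8328 = 369.1, so T = 369.1 / 0.9411 = 392 N.

T ≈ 392 N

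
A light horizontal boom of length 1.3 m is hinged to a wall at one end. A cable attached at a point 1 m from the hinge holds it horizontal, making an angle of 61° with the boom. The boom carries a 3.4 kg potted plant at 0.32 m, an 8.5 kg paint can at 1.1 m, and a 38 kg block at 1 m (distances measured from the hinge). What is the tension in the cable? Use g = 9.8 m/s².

T ≈ 543 N

About the hinge:
Potted plant: 3.4 × 9.8 = 33.32 N down at 0.32 m → arm 0.32 m, τ = 33.32 × 0.32 = 10.66 N·m clockwise.
Paint can: 8.5 × 9.8 = 83.3 N down at 1.1 m → arm 1.1 m, τ = 83.3 × 1.1 = 91.63 N·m clockwise.
Block: 38 × 9.8 = 372.4 N down at 1 m → arm 1 m, τ = 372.4 × 1 = 372.4 N·m clockwise.
Total clockwise load moment = 474.7 N·m.
The cable tension T acts at 1 m; only its component perpendicular to the boom, T sinθ, produces torque. sin 61° = 0.8746.
Στ = 0 ⇒ T × 1 × 0.8746 = 474.7 ⇒ T = 474.7 / 0.8746 = 543 N.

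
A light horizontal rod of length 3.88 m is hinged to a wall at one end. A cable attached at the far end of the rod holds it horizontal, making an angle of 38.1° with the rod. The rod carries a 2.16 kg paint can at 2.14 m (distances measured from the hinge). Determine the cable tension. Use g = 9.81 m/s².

T ≈ 18.9 N

Choose the hinge as the axis so the unknown hinge reaction has zero arm there.
Paint can: 2.16 × 9.81 = 21.19 N down at 2.14 m → arm 2.14 m, τ = 21.19 × 2.14 = 45.35 N·m clockwise.
Total clockwise load moment = 45.35 N·m.
The cable tension T acts at 3.88 m; only its component perpendicular to the rod, T sinθ, produces torque. sin 38.1° = 0.617.
Balancing moments: T × 3.88 × 0.617 = 45.35, giving T = 45.35 / 2.394 = 18.9 N.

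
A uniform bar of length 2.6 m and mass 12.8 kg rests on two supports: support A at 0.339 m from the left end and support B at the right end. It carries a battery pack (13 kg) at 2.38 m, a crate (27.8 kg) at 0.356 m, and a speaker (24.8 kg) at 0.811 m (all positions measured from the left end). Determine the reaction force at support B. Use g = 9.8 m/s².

About support A:
Beam weight: 12.8 × 9.8 = 125.4 N down at 1.3 m → arm 0.961 m, τ = 125.4 × 0.961 = 120.5 N·m clockwise.
Battery pack: 13 × 9.8 = 127.4 N down at 2.38 m → arm 2.041 m, τ = 127.4 × 2.041 = 260 N·m clockwise.
Crate: 27.8 × 9.8 = 272.4 N down at 0.356 m → arm 0.017 m, τ = 272.4 × 0.017 = 4.631 N·m clockwise.
Speaker: 24.8 × 9.8 = 243 N down at 0.811 m → arm 0.472 m, τ = 243 × 0.472 = 114.7 N·m clockwise.
Net load moment about support A = 499.8 N·m clockwise.
Reaction R at support B is upward at 2.6 m, arm 2.261 m → moment R × 2.261 counterclockwise.
Στ = 0 ⇒ R × 2.261 = 499.8 ⇒ R = 221 N.

R_B ≈ 221 N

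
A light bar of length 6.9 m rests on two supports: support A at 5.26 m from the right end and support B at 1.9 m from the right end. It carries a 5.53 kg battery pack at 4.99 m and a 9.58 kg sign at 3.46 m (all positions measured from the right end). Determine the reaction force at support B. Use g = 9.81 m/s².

R_B ≈ 54.7 N

Taking torques about support A:
Battery pack: 5.53 × 9.81 = 54.25 N down at 4.99 m → arm 0.27 m, τ = 54.25 × 0.27 = 14.65 N·m clockwise.
Sign: 9.58 × 9.81 = 93.98 N down at 3.46 m → arm 1.8 m, τ = 93.98 × 1.8 = 169.2 N·m clockwise.
Net load moment about support A = 183.8 N·m clockwise.
Reaction R at support B is upward at 1.9 m, arm 3.36 m → moment R × 3.36 counterclockwise.
Balancing moments: R × 3.36 = 183.8, giving R = 54.7 N.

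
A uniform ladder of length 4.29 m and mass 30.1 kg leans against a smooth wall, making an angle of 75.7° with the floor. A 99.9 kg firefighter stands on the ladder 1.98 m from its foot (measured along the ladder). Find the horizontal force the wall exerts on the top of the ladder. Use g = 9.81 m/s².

Sum moments about the foot of the ladder (the floor normal and friction both act there and drop out).
Ladder weight 30.1×9.81 = 295.3 N acts at 2.145 m along the ladder; its horizontal arm is 2.145·cos75.7° = 0.5298 m → τ = 156.4 N·m clockwise.
Firefighter: 99.9×9.81 = 980 N at 1.98 m → arm 0.4891 m → τ = 479.3 N·m clockwise.
Wall normal N acts horizontally at the top; its moment arm is the height L sinθ = 4.29·sin75.7° = 4.157 m, counterclockwise.
For rotational equilibrium, N × 4.157 = 635.7, so N = 153 N.

N_wall ≈ 153 N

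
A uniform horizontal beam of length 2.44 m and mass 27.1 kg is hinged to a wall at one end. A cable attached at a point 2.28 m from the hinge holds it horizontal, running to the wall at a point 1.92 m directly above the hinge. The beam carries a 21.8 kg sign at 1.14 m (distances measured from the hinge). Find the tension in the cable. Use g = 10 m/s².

T ≈ 394 N

Sum moments about the hinge (the unknown hinge reaction has zero arm there).
Beam weight: 27.1 × 10 = 271 N down at 1.22 m → arm 1.22 m, τ = 271 × 1.22 = 330.6 N·m clockwise.
Sign: 21.8 × 10 = 218 N down at 1.14 m → arm 1.14 m, τ = 218 × 1.14 = 248.5 N·m clockwise.
Total clockwise load moment = 579.1 N·m.
The cable tension T acts at 2.28 m; only its component perpendicular to the beam, T sinθ, produces torque. sinθ = h/√(h²+d²) = 1.92/√(1.92²+2.28²) = 0.6441.
Setting net torque to zero: T × 2.28 × 0.6441 = 579.1 → T = 579.1 / 1.469 = 394 N.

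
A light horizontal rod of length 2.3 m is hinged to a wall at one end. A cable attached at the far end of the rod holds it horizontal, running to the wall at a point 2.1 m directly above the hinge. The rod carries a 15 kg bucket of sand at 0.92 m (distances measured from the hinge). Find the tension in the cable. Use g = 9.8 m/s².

T ≈ 87.2 N

Sum moments about the hinge (the unknown hinge reaction has zero arm there).
Bucket of sand: 15 × 9.8 = 147 N down at 0.92 m → arm 0.92 m, τ = 147 × 0.92 = 135.2 N·m clockwise.
Total clockwise load moment = 135.2 N·m.
The cable tension T acts at 2.3 m; only its component perpendicular to the rod, T sinθ, produces torque. sinθ = h/√(h²+d²) = 2.1/√(2.1²+2.3²) = 0.6743.
For rotational equilibrium, T × 2.3 × 0.6743 = 135.2, so T = 135.2 / 1.551 = 87.2 N.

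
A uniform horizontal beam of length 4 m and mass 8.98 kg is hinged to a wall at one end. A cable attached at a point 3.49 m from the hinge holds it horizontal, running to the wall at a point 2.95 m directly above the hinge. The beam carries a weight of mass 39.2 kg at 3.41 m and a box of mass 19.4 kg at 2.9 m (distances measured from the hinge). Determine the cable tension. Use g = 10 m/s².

About the hinge:
Beam weight: 8.98 × 10 = 89.8 N down at 2 m → arm 2 m, τ = 89.8 × 2 = 179.6 N·m clockwise.
Weight: 39.2 × 10 = 392 N down at 3.41 m → arm 3.41 m, τ = 392 × 3.41 = 1337 N·m clockwise.
Box: 19.4 × 10 = 194 N down at 2.9 m → arm 2.9 m, τ = 194 × 2.9 = 562.6 N·m clockwise.
Total clockwise load moment = 2079 N·m.
The cable tension T acts at 3.49 m; only its component perpendicular to the beam, T sinθ, produces torque. sinθ = h/√(h²+d²) = 2.95/√(2.95²+3.49²) = 0.6455.
Setting net torque to zero: T × 3.49 × 0.6455 = 2079 → T = 2079 / 2.253 = 923 N.

T ≈ 923 N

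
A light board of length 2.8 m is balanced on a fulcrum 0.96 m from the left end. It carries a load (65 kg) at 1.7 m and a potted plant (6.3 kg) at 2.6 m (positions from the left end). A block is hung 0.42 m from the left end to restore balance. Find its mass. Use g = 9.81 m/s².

m ≈ 108 kg

Choose the fulcrum (at 0.96 m from the left end) as the axis so the support reaction has zero arm there.
Load: 65 × 9.81 = 637.6 N down at 1.7 m → arm 0.74 m, τ = 637.6 × 0.74 = 471.8 N·m clockwise.
Potted plant: 6.3 × 9.81 = 61.8 N down at 2.6 m → arm 1.64 m, τ = 61.8 × 1.64 = 101.4 N·m clockwise.
Net moment of known loads = 573.2 N·m clockwise.
An unknown mass m at 0.42 m has arm 0.54 m; its moment is m·g·0.54 counterclockwise.
For rotational equilibrium, m × 9.81 × 0.54 = 573.2, so m = 573.2 / (9.81 × 0.54) = 108 kg.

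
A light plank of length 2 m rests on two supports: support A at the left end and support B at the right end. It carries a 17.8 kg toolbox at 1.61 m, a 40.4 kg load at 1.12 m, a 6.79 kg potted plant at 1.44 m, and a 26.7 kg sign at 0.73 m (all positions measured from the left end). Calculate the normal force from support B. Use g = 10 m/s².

Choose support A as the axis so its reaction then has zero moment arm.
Toolbox: 17.8 × 10 = 178 N down at 1.61 m → arm 1.61 m, τ = 178 × 1.61 = 286.6 N·m clockwise.
Load: 40.4 × 10 = 404 N down at 1.12 m → arm 1.12 m, τ = 404 × 1.12 = 452.5 N·m clockwise.
Potted plant: 6.79 × 10 = 67.9 N down at 1.44 m → arm 1.44 m, τ = 67.9 × 1.44 = 97.78 N·m clockwise.
Sign: 26.7 × 10 = 267 N down at 0.73 m → arm 0.73 m, τ = 267 × 0.73 = 194.9 N·m clockwise.
Net load moment about support A = 1032 N·m clockwise.
Reaction R at support B is upward at 2 m, arm 2 m → moment R × 2 counterclockwise.
Balancing moments: R × 2 = 1032, giving R = 516 N.

R_B ≈ 516 N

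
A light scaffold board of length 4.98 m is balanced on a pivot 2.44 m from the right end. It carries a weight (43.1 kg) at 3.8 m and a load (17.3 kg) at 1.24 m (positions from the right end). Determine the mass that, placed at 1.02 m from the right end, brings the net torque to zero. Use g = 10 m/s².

m ≈ 26.7 kg

Take moments about the pivot (at 2.44 m from the right end).
Weight: 43.1 × 10 = 431 N down at 3.8 m → arm 1.36 m, τ = 431 × 1.36 = 586.2 N·m counterclockwise.
Load: 17.3 × 10 = 173 N down at 1.24 m → arm 1.2 m, τ = 173 × 1.2 = 207.6 N·m clockwise.
Net moment of known loads = 378.6 N·m counterclockwise.
An unknown mass m at 1.02 m has arm 1.42 m; its moment is m·g·1.42 clockwise.
Στ = 0 ⇒ m × 10 × 1.42 = 378.6 ⇒ m = 378.6 / (10 × 1.42) = 26.7 kg.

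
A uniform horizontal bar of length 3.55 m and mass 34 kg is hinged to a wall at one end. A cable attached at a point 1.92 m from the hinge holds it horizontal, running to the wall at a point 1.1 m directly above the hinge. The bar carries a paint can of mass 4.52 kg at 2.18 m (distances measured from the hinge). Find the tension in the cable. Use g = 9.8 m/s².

T ≈ 721 N

Taking torques about the hinge:
Beam weight: 34 × 9.8 = 333.2 N down at 1.775 m → arm 1.775 m, τ = 333.2 × 1.775 = 591.4 N·m clockwise.
Paint can: 4.52 × 9.8 = 44.3 N down at 2.18 m → arm 2.18 m, τ = 44.3 × 2.18 = 96.57 N·m clockwise.
Total clockwise load moment = 688 N·m.
The cable tension T acts at 1.92 m; only its component perpendicular to the bar, T sinθ, produces torque. sinθ = h/√(h²+d²) = 1.1/√(1.1²+1.92²) = 0.4971.
Setting net torque to zero: T × 1.92 × 0.4971 = 688 → T = 688 / 0.9544 = 721 N.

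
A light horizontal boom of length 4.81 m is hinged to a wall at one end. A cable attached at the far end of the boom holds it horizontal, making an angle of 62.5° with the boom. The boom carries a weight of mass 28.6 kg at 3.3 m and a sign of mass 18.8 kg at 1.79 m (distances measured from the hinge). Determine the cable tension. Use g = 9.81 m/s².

Take moments about the hinge.
Weight: 28.6 × 9.81 = 280.6 N down at 3.3 m → arm 3.3 m, τ = 280.6 × 3.3 = 926 N·m clockwise.
Sign: 18.8 × 9.81 = 184.4 N down at 1.79 m → arm 1.79 m, τ = 184.4 × 1.79 = 330.1 N·m clockwise.
Total clockwise load moment = 1256 N·m.
The cable tension T acts at 4.81 m; only its component perpendicular to the boom, T sinθ, produces torque. sin 62.5° = 0.887.
For rotational equilibrium, T × 4.81 × 0.887 = 1256, so T = 1256 / 4.266 = 294 N.

T ≈ 294 N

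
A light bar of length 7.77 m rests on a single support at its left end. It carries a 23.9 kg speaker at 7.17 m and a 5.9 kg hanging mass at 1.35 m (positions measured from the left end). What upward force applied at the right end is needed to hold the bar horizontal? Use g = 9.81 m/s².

Take moments about the left end.
Speaker: 23.9 × 9.81 = 234.5 N down at 7.17 m → arm 7.17 m, τ = 234.5 × 7.17 = 1681 N·m clockwise.
Hanging mass: 5.9 × 9.81 = 57.88 N down at 1.35 m → arm 1.35 m, τ = 57.88 × 1.35 = 78.14 N·m clockwise.
Net moment of the loads = 1759 N·m clockwise.
The upward force F acts at the right end, arm 7.77 m, giving F × 7.77 counterclockwise.
For rotational equilibrium, F × 7.77 = 1759, so F = 1759 / 7.77 = 226 N.

F ≈ 226 N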